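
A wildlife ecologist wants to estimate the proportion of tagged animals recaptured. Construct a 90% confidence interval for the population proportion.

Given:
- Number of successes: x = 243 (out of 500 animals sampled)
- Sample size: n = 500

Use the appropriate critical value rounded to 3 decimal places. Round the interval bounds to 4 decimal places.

Sample proportion: p̂ = 243/500 = 0.486000

Check conditions for normal approximation:
  np̂ = 243 ≥ 10 ✓
  n(1-p̂) = 257 ≥ 10 ✓

The sample is large enough, so use a z-interval (normal approximation) for the proportion.

For 90% confidence, z* = 1.645 (from standard normal table)

Standard error: SE = √(p̂(1-p̂)/n) = √(0.486000×0.514000/500) = 0.02235191

Margin of error: E = z* × SE = 1.645 × 0.02235191 = 0.036769

Z-interval: p̂ ± E = 0.486000 ± 0.036769 = (0.449231, 0.522769)

Rounded to 4 decimal places:

(0.4492, 0.5228)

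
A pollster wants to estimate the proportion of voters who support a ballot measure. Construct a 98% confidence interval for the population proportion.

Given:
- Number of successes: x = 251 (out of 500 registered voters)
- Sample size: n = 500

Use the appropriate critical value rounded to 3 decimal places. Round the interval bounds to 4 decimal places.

Sample proportion: p̂ = 251/500 = 0.502000

Check conditions for normal approximation:
  np̂ = 251 ≥ 10 ✓
  n(1-p̂) = 249 ≥ 10 ✓

The sample is large enough, so use a z-interval (normal approximation) for the proportion.

For 98% confidence, z* = 2.326 (from standard normal table)

Standard error: SE = √(p̂(1-p̂)/n) = √(0.502000×0.498000/500) = 0.02236050

Margin of error: E = z* × SE = 2.326 × 0.02236050 = 0.052011

Z-interval: p̂ ± E = 0.502000 ± 0.052011 = (0.449989, 0.554011)

Rounded to 4 decimal places:

(0.4500, 0.5540)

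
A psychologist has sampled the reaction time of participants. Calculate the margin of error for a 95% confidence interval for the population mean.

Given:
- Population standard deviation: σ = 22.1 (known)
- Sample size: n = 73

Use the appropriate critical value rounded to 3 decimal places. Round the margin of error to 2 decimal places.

The population standard deviation σ is known, so use the z-interval margin of error formula.

For 95% confidence, z* = 1.96 (from standard normal table)

Margin of error formula for z-interval: E = z* × σ/√n

E = 1.96 × 22.1/√73
  = 1.96 × 2.586609
  = 5.0698

Rounded to 2 decimal places:

5.07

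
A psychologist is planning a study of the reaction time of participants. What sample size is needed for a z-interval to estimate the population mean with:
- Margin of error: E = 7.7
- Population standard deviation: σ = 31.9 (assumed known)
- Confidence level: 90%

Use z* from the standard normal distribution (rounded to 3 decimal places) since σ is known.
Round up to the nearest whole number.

Using z* since population σ is known (z-interval formula).

For 90% confidence, z* = 1.645 (from standard normal table)

Sample size formula for z-interval: n = (z*σ/E)²

n = (1.645 × 31.9 / 7.7)²
  = (6.815000)²
  = 46.4442

Round up to the nearest whole number: n = 47

47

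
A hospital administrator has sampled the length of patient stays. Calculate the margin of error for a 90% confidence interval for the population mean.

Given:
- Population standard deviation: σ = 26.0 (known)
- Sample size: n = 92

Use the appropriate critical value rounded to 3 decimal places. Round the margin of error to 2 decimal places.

The population standard deviation σ is known, so use the z-interval margin of error formula.

For 90% confidence, z* = 1.645 (from standard normal table)

Margin of error formula for z-interval: E = z* × σ/√n

E = 1.645 × 26.0/√92
  = 1.645 × 2.710687
  = 4.4591

Rounded to 2 decimal places:

4.46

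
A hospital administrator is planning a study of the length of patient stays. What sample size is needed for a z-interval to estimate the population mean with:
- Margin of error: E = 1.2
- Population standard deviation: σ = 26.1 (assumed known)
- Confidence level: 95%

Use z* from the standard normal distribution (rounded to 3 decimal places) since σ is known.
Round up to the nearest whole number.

Using z* since population σ is known (z-interval formula).

For 95% confidence, z* = 1.96 (from standard normal table)

Sample size formula for z-interval: n = (z*σ/E)²

n = (1.96 × 26.1 / 1.2)²
  = (42.630000)²
  = 1817.3169

Round up to the nearest whole number: n = 1818

1818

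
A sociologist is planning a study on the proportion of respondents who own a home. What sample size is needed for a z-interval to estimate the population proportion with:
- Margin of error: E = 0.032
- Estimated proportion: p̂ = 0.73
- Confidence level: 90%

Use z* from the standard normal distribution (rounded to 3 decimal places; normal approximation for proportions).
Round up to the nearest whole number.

Using z* for proportion z-interval (normal approximation).

For 90% confidence, z* = 1.645 (from standard normal table)

Sample size formula for proportion z-interval: n = z*²p̂(1-p̂)/E²

n = 1.645² × 0.73 × 0.27 / 0.032²
  = 2.706025 × 0.1971 / 0.001024
  = 520.8570

Round up to the nearest whole number: n = 521

521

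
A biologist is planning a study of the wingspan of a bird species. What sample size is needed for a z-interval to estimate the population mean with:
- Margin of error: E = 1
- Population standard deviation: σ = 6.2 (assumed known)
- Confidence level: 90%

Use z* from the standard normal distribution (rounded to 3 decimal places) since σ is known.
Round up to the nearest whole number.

Using z* since population σ is known (z-interval formula).

For 90% confidence, z* = 1.645 (from standard normal table)

Sample size formula for z-interval: n = (z*σ/E)²

n = (1.645 × 6.2 / 1)²
  = (10.199000)²
  = 104.0196

Round up to the nearest whole number: n = 105

105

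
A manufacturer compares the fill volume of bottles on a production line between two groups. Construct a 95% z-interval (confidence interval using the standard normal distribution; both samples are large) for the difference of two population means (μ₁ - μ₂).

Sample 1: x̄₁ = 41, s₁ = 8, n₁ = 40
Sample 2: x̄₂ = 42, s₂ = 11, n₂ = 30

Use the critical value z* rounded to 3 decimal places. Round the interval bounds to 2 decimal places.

Both samples are large (n₁ = 40 ≥ 30, n₂ = 30 ≥ 30), so a z-interval for the difference of means applies.

Point estimate: x̄₁ - x̄₂ = 41 - 42 = -1

Standard error: SE = √(s₁²/n₁ + s₂²/n₂)
= √(8²/40 + 11²/30)
= √(1.600000 + 4.033333)
= 2.373464

For 95% confidence, z* = 1.96 (from standard normal table)
Margin of error: E = z* × SE = 1.96 × 2.373464 = 4.6520

Z-interval: (x̄₁ - x̄₂) ± E = -1 ± 4.6520 = (-5.6520, 3.6520)

Rounded to 2 decimal places:

(-5.65, 3.65)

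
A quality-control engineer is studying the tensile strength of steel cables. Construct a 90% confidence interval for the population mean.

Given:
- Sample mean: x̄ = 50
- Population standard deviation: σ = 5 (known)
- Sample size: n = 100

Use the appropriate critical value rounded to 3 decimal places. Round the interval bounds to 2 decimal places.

The population standard deviation σ is known, so use a z-interval (standard normal critical value).

For 90% confidence, z* = 1.645 (from standard normal table)

Standard error: SE = σ/√n = 5/√100 = 0.500000

Margin of error: E = z* × SE = 1.645 × 0.500000 = 0.8225

Z-interval: x̄ ± E = 50 ± 0.8225 = (49.1775, 50.8225)

Rounded to 2 decimal places:

(49.18, 50.82)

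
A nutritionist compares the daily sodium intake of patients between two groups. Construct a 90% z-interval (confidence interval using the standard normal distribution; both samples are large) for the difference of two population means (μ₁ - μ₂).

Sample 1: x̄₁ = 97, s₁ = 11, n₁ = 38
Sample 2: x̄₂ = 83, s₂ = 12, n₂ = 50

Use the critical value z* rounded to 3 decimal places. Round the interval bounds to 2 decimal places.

Both samples are large (n₁ = 38 ≥ 30, n₂ = 50 ≥ 30), so a z-interval for the difference of means applies.

Point estimate: x̄₁ - x̄₂ = 97 - 83 = 14

Standard error: SE = √(s₁²/n₁ + s₂²/n₂)
= √(11²/38 + 12²/50)
= √(3.184211 + 2.880000)
= 2.462562

For 90% confidence, z* = 1.645 (from standard normal table)
Margin of error: E = z* × SE = 1.645 × 2.462562 = 4.0509

Z-interval: (x̄₁ - x̄₂) ± E = 14 ± 4.0509 = (9.9491, 18.0509)

Rounded to 2 decimal places:

(9.95, 18.05)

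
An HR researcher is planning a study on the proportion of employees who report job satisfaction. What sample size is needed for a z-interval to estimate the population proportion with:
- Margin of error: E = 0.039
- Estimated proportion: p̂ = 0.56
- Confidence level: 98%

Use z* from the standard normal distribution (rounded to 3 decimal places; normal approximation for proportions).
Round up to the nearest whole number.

Using z* for proportion z-interval (normal approximation).

For 98% confidence, z* = 2.326 (from standard normal table)

Sample size formula for proportion z-interval: n = z*²p̂(1-p̂)/E²

n = 2.326² × 0.56 × 0.44 / 0.039²
  = 5.410276 × 0.2464 / 0.001521
  = 876.4576

Round up to the nearest whole number: n = 877

877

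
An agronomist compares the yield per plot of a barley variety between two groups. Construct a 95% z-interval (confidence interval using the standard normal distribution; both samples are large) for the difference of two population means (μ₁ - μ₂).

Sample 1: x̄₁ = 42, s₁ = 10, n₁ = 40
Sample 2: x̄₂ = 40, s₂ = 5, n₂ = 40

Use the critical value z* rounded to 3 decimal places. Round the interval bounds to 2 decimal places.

Both samples are large (n₁ = 40 ≥ 30, n₂ = 40 ≥ 30), so a z-interval for the difference of means applies.

Point estimate: x̄₁ - x̄₂ = 42 - 40 = 2

Standard error: SE = √(s₁²/n₁ + s₂²/n₂)
= √(10²/40 + 5²/40)
= √(2.500000 + 0.625000)
= 1.767767

For 95% confidence, z* = 1.96 (from standard normal table)
Margin of error: E = z* × SE = 1.96 × 1.767767 = 3.4648

Z-interval: (x̄₁ - x̄₂) ± E = 2 ± 3.4648 = (-1.4648, 5.4648)

Rounded to 2 decimal places:

(-1.46, 5.46)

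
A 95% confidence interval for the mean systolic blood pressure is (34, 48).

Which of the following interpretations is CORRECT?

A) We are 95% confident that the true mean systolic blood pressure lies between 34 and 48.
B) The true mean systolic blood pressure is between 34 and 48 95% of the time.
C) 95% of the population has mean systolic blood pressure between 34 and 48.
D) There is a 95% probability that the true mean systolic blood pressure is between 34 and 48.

A confidence interval represents our confidence in the procedure, not a probability statement about the parameter.

Key concept: If we repeated this sampling process many times and computed a 95% CI each time, about 95% of those intervals would contain the true population parameter.

For this specific interval (34, 48):
- Midpoint (point estimate): 41
- Margin of error: 7

The correct interpretation is the one stating confidence that the true parameter lies in the interval — option A.

A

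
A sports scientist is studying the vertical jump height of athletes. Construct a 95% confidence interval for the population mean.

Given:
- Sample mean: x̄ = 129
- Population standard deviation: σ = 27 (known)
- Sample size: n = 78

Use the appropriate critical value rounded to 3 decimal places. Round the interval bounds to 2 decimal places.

The population standard deviation σ is known, so use a z-interval (standard normal critical value).

For 95% confidence, z* = 1.96 (from standard normal table)

Standard error: SE = σ/√n = 27/√78 = 3.057148

Margin of error: E = z* × SE = 1.96 × 3.057148 = 5.9920

Z-interval: x̄ ± E = 129 ± 5.9920 = (123.0080, 134.9920)

Rounded to 2 decimal places:

(123.01, 134.99)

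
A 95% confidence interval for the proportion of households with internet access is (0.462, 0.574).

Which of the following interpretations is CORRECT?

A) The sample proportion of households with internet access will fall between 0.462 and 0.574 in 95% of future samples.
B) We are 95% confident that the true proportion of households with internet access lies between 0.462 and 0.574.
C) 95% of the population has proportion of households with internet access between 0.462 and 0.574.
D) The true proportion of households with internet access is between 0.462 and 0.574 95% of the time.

A confidence interval represents our confidence in the procedure, not a probability statement about the parameter.

Key concept: If we repeated this sampling process many times and computed a 95% CI each time, about 95% of those intervals would contain the true population parameter.

For this specific interval (0.462, 0.574):
- Midpoint (point estimate): 0.518
- Margin of error: 0.056

The correct interpretation is the one stating confidence that the true parameter lies in the interval — option B.

B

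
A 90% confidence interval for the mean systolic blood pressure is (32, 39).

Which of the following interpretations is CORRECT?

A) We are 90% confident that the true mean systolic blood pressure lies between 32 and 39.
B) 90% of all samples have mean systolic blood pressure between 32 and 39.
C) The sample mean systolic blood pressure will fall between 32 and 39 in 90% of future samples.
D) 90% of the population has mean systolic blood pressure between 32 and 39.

A confidence interval represents our confidence in the procedure, not a probability statement about the parameter.

Key concept: If we repeated this sampling process many times and computed a 90% CI each time, about 90% of those intervals would contain the true population parameter.

For this specific interval (32, 39):
- Midpoint (point estimate): 35.5
- Margin of error: 3.5

The correct interpretation is the one stating confidence that the true parameter lies in the interval — option A.

A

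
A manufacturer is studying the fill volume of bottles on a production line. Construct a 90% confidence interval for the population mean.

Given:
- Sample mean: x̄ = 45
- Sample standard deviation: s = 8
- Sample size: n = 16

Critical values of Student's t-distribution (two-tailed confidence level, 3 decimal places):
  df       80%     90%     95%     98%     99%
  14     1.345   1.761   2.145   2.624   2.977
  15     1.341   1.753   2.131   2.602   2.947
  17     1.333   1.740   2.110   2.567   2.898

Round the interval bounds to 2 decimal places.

The population standard deviation σ is unknown (only the sample standard deviation s is given), so use a t-interval with df = n - 1 = 16 - 1 = 15.

For 90% confidence with df = 15, t* = 1.753 (from t-table)

Standard error: SE = s/√n = 8/√16 = 2.000000

Margin of error: E = t* × SE = 1.753 × 2.000000 = 3.5060

T-interval: x̄ ± E = 45 ± 3.5060 = (41.4940, 48.5060)

Rounded to 2 decimal places:

(41.49, 48.51)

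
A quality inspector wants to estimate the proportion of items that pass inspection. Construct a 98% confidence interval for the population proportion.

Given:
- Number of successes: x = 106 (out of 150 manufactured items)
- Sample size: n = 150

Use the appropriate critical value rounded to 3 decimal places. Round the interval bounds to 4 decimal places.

Sample proportion: p̂ = 106/150 = 0.706667

Check conditions for normal approximation:
  np̂ = 106 ≥ 10 ✓
  n(1-p̂) = 44 ≥ 10 ✓

The sample is large enough, so use a z-interval (normal approximation) for the proportion.

For 98% confidence, z* = 2.326 (from standard normal table)

Standard error: SE = √(p̂(1-p̂)/n) = √(0.706667×0.293333/150) = 0.03717426

Margin of error: E = z* × SE = 2.326 × 0.03717426 = 0.086467

Z-interval: p̂ ± E = 0.706667 ± 0.086467 = (0.620199, 0.793134)

Rounded to 4 decimal places:

(0.6202, 0.7931)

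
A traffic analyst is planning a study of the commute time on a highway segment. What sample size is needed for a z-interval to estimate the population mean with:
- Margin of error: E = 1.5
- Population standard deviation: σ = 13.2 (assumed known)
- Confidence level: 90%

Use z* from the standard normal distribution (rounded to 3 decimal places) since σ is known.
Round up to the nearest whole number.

Using z* since population σ is known (z-interval formula).

For 90% confidence, z* = 1.645 (from standard normal table)

Sample size formula for z-interval: n = (z*σ/E)²

n = (1.645 × 13.2 / 1.5)²
  = (14.476000)²
  = 209.5546

Round up to the nearest whole number: n = 210

210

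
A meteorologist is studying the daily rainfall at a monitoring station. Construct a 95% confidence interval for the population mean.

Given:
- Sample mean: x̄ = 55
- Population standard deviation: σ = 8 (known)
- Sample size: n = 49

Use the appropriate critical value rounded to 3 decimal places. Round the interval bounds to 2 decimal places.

The population standard deviation σ is known, so use a z-interval (standard normal critical value).

For 95% confidence, z* = 1.96 (from standard normal table)

Standard error: SE = σ/√n = 8/√49 = 1.142857

Margin of error: E = z* × SE = 1.96 × 1.142857 = 2.2400

Z-interval: x̄ ± E = 55 ± 2.2400 = (52.7600, 57.2400)

Rounded to 2 decimal places:

(52.76, 57.24)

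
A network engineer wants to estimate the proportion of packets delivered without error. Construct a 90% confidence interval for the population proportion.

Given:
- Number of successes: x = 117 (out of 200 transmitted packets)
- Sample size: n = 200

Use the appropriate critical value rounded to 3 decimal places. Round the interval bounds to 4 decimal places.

Sample proportion: p̂ = 117/200 = 0.585000

Check conditions for normal approximation:
  np̂ = 117 ≥ 10 ✓
  n(1-p̂) = 83 ≥ 10 ✓

The sample is large enough, so use a z-interval (normal approximation) for the proportion.

For 90% confidence, z* = 1.645 (from standard normal table)

Standard error: SE = √(p̂(1-p̂)/n) = √(0.585000×0.415000/200) = 0.03484071

Margin of error: E = z* × SE = 1.645 × 0.03484071 = 0.057313

Z-interval: p̂ ± E = 0.585000 ± 0.057313 = (0.527687, 0.642313)

Rounded to 4 decimal places:

(0.5277, 0.6423)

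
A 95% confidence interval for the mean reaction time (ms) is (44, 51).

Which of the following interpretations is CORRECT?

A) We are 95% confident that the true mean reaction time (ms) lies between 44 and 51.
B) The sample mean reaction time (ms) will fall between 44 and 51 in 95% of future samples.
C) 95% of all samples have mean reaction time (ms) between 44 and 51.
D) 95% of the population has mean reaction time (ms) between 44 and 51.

A confidence interval represents our confidence in the procedure, not a probability statement about the parameter.

Key concept: If we repeated this sampling process many times and computed a 95% CI each time, about 95% of those intervals would contain the true population parameter.

For this specific interval (44, 51):
- Midpoint (point estimate): 47.5
- Margin of error: 3.5

The correct interpretation is the one stating confidence that the true parameter lies in the interval — option A.

A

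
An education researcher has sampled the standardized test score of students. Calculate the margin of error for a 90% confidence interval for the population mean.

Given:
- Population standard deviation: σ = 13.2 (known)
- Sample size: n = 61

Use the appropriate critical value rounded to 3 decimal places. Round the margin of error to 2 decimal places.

The population standard deviation σ is known, so use the z-interval margin of error formula.

For 90% confidence, z* = 1.645 (from standard normal table)

Margin of error formula for z-interval: E = z* × σ/√n

E = 1.645 × 13.2/√61
  = 1.645 × 1.690087
  = 2.7802

Rounded to 2 decimal places:

2.78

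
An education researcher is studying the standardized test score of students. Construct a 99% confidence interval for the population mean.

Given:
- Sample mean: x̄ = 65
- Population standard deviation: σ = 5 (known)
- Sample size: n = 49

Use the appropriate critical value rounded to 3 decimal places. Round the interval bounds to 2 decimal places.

The population standard deviation σ is known, so use a z-interval (standard normal critical value).

For 99% confidence, z* = 2.576 (from standard normal table)

Standard error: SE = σ/√n = 5/√49 = 0.714286

Margin of error: E = z* × SE = 2.576 × 0.714286 = 1.8400

Z-interval: x̄ ± E = 65 ± 1.8400 = (63.1600, 66.8400)

Rounded to 2 decimal places:

(63.16, 66.84)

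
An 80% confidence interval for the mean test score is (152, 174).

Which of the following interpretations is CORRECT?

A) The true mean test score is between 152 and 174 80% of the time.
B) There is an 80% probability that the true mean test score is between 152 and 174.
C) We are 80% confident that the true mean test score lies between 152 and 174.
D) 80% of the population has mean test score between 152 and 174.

A confidence interval represents our confidence in the procedure, not a probability statement about the parameter.

Key concept: If we repeated this sampling process many times and computed an 80% CI each time, about 80% of those intervals would contain the true population parameter.

For this specific interval (152, 174):
- Midpoint (point estimate): 163
- Margin of error: 11

The correct interpretation is the one stating confidence that the true parameter lies in the interval — option C.

C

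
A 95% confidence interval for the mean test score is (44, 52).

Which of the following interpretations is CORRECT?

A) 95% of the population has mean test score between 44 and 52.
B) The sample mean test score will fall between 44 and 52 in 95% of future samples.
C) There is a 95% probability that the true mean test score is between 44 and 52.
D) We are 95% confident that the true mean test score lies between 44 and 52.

A confidence interval represents our confidence in the procedure, not a probability statement about the parameter.

Key concept: If we repeated this sampling process many times and computed a 95% CI each time, about 95% of those intervals would contain the true population parameter.

For this specific interval (44, 52):
- Midpoint (point estimate): 48
- Margin of error: 4

The correct interpretation is the one stating confidence that the true parameter lies in the interval — option D.

D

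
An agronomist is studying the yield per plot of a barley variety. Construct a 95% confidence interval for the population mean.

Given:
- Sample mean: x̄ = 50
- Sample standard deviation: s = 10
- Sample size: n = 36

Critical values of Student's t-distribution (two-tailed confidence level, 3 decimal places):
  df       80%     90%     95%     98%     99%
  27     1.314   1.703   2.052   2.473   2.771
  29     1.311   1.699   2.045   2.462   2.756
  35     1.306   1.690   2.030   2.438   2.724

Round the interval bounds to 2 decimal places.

The population standard deviation σ is unknown (only the sample standard deviation s is given), so use a t-interval with df = n - 1 = 36 - 1 = 35.

For 95% confidence with df = 35, t* = 2.030 (from t-table)

Standard error: SE = s/√n = 10/√36 = 1.666667

Margin of error: E = t* × SE = 2.030 × 1.666667 = 3.3833

T-interval: x̄ ± E = 50 ± 3.3833 = (46.6167, 53.3833)

Rounded to 2 decimal places:

(46.62, 53.38)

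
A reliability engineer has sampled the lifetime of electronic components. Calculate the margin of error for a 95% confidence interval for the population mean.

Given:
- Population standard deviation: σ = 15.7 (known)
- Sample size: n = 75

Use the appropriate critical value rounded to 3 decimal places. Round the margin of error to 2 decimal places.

The population standard deviation σ is known, so use the z-interval margin of error formula.

For 95% confidence, z* = 1.96 (from standard normal table)

Margin of error formula for z-interval: E = z* × σ/√n

E = 1.96 × 15.7/√75
  = 1.96 × 1.812880
  = 3.5532

Rounded to 2 decimal places:

3.55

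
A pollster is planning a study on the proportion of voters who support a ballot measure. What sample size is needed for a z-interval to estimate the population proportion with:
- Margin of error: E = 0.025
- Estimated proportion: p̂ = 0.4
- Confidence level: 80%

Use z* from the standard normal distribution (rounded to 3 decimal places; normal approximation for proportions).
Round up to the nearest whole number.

Using z* for proportion z-interval (normal approximation).

For 80% confidence, z* = 1.282 (from standard normal table)

Sample size formula for proportion z-interval: n = z*²p̂(1-p̂)/E²

n = 1.282² × 0.4 × 0.6 / 0.025²
  = 1.643524 × 0.24 / 0.000625
  = 631.1132

Round up to the nearest whole number: n = 632

632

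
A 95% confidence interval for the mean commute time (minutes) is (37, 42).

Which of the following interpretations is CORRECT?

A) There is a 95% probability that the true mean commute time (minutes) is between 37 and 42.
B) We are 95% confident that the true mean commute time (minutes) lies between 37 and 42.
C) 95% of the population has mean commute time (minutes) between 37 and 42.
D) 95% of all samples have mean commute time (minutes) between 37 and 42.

A confidence interval represents our confidence in the procedure, not a probability statement about the parameter.

Key concept: If we repeated this sampling process many times and computed a 95% CI each time, about 95% of those intervals would contain the true population parameter.

For this specific interval (37, 42):
- Midpoint (point estimate): 39.5
- Margin of error: 2.5

The correct interpretation is the one stating confidence that the true parameter lies in the interval — option B.

B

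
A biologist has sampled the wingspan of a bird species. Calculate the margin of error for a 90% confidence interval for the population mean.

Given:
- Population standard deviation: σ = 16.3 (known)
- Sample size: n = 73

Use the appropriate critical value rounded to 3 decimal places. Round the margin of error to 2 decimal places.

The population standard deviation σ is known, so use the z-interval margin of error formula.

For 90% confidence, z* = 1.645 (from standard normal table)

Margin of error formula for z-interval: E = z* × σ/√n

E = 1.645 × 16.3/√73
  = 1.645 × 1.907771
  = 3.1383

Rounded to 2 decimal places:

3.14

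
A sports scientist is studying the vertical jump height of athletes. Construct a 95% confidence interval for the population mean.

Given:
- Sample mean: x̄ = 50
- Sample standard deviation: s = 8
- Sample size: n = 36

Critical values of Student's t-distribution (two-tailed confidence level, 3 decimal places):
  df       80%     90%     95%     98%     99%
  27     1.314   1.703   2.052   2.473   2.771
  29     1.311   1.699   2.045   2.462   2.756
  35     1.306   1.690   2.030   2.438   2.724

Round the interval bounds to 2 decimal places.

The population standard deviation σ is unknown (only the sample standard deviation s is given), so use a t-interval with df = n - 1 = 36 - 1 = 35.

For 95% confidence with df = 35, t* = 2.030 (from t-table)

Standard error: SE = s/√n = 8/√36 = 1.333333

Margin of error: E = t* × SE = 2.030 × 1.333333 = 2.7067

T-interval: x̄ ± E = 50 ± 2.7067 = (47.2933, 52.7067)

Rounded to 2 decimal places:

(47.29, 52.71)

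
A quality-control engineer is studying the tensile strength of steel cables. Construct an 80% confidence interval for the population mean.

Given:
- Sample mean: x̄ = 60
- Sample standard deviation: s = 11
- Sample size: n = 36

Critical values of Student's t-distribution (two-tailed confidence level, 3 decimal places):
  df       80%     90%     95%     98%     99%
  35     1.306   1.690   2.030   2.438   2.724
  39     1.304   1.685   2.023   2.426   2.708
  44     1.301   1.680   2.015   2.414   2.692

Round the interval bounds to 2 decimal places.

The population standard deviation σ is unknown (only the sample standard deviation s is given), so use a t-interval with df = n - 1 = 36 - 1 = 35.

For 80% confidence with df = 35, t* = 1.306 (from t-table)

Standard error: SE = s/√n = 11/√36 = 1.833333

Margin of error: E = t* × SE = 1.306 × 1.833333 = 2.3943

T-interval: x̄ ± E = 60 ± 2.3943 = (57.6057, 62.3943)

Rounded to 2 decimal places:

(57.61, 62.39)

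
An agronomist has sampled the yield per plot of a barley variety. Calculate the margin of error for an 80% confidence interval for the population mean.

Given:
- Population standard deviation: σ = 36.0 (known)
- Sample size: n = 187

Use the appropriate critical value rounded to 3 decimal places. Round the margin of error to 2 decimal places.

The population standard deviation σ is known, so use the z-interval margin of error formula.

For 80% confidence, z* = 1.282 (from standard normal table)

Margin of error formula for z-interval: E = z* × σ/√n

E = 1.282 × 36.0/√187
  = 1.282 × 2.6325807
  = 3.37497

Rounded to 2 decimal places:

3.37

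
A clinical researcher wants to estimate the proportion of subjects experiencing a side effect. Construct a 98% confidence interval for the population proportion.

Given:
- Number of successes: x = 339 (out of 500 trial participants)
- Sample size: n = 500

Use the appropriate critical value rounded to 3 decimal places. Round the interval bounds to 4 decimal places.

Sample proportion: p̂ = 339/500 = 0.678000

Check conditions for normal approximation:
  np̂ = 339 ≥ 10 ✓
  n(1-p̂) = 161 ≥ 10 ✓

The sample is large enough, so use a z-interval (normal approximation) for the proportion.

For 98% confidence, z* = 2.326 (from standard normal table)

Standard error: SE = √(p̂(1-p̂)/n) = √(0.678000×0.322000/500) = 0.02089574

Margin of error: E = z* × SE = 2.326 × 0.02089574 = 0.048603

Z-interval: p̂ ± E = 0.678000 ± 0.048603 = (0.629397, 0.726603)

Rounded to 4 decimal places:

(0.6294, 0.7266)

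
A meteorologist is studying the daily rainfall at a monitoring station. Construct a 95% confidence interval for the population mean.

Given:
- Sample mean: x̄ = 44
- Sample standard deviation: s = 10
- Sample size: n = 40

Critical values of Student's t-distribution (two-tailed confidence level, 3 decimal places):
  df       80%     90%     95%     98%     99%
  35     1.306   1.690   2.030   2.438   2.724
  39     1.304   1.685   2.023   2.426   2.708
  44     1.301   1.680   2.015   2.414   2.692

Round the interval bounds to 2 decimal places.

The population standard deviation σ is unknown (only the sample standard deviation s is given), so use a t-interval with df = n - 1 = 40 - 1 = 39.

For 95% confidence with df = 39, t* = 2.023 (from t-table)

Standard error: SE = s/√n = 10/√40 = 1.581139

Margin of error: E = t* × SE = 2.023 × 1.581139 = 3.1986

T-interval: x̄ ± E = 44 ± 3.1986 = (40.8014, 47.1986)

Rounded to 2 decimal places:

(40.80, 47.20)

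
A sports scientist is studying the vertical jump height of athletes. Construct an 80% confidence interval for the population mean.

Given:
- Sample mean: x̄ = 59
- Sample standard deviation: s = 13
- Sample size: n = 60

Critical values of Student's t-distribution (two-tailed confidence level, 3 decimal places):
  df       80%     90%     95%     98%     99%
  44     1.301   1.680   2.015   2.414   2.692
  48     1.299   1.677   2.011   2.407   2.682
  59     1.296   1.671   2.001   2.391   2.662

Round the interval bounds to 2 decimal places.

The population standard deviation σ is unknown (only the sample standard deviation s is given), so use a t-interval with df = n - 1 = 60 - 1 = 59.

For 80% confidence with df = 59, t* = 1.296 (from t-table)

Standard error: SE = s/√n = 13/√60 = 1.678293

Margin of error: E = t* × SE = 1.296 × 1.678293 = 2.1751

T-interval: x̄ ± E = 59 ± 2.1751 = (56.8249, 61.1751)

Rounded to 2 decimal places:

(56.82, 61.18)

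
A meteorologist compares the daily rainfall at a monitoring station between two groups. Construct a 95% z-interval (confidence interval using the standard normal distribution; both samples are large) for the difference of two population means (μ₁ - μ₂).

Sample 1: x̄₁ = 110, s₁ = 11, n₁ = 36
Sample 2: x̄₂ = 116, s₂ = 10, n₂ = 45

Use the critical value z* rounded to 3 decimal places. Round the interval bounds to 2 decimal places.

Both samples are large (n₁ = 36 ≥ 30, n₂ = 45 ≥ 30), so a z-interval for the difference of means applies.

Point estimate: x̄₁ - x̄₂ = 110 - 116 = -6

Standard error: SE = √(s₁²/n₁ + s₂²/n₂)
= √(11²/36 + 10²/45)
= √(3.361111 + 2.222222)
= 2.362908

For 95% confidence, z* = 1.96 (from standard normal table)
Margin of error: E = z* × SE = 1.96 × 2.362908 = 4.6313

Z-interval: (x̄₁ - x̄₂) ± E = -6 ± 4.6313 = (-10.6313, -1.3687)

Rounded to 2 decimal places:

(-10.63, -1.37)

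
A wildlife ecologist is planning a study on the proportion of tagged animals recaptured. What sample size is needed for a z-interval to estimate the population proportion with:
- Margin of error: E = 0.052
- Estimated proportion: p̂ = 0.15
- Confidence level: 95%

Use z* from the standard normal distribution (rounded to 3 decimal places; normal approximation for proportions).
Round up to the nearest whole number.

Using z* for proportion z-interval (normal approximation).

For 95% confidence, z* = 1.96 (from standard normal table)

Sample size formula for proportion z-interval: n = z*²p̂(1-p̂)/E²

n = 1.96² × 0.15 × 0.85 / 0.052²
  = 3.8416 × 0.1275 / 0.002704
  = 181.1405

Round up to the nearest whole number: n = 182

182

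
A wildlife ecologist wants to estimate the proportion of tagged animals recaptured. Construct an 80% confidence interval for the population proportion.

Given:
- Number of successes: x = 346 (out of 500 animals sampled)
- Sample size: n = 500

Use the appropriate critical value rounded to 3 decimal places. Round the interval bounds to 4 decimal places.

Sample proportion: p̂ = 346/500 = 0.692000

Check conditions for normal approximation:
  np̂ = 346 ≥ 10 ✓
  n(1-p̂) = 154 ≥ 10 ✓

The sample is large enough, so use a z-interval (normal approximation) for the proportion.

For 80% confidence, z* = 1.282 (from standard normal table)

Standard error: SE = √(p̂(1-p̂)/n) = √(0.692000×0.308000/500) = 0.02064636

Margin of error: E = z* × SE = 1.282 × 0.02064636 = 0.026469

Z-interval: p̂ ± E = 0.692000 ± 0.026469 = (0.665531, 0.718469)

Rounded to 4 decimal places:

(0.6655, 0.7185)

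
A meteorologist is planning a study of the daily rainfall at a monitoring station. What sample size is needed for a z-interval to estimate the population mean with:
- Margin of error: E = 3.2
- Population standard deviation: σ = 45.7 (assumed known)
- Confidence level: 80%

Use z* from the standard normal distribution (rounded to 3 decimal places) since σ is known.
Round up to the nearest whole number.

Using z* since population σ is known (z-interval formula).

For 80% confidence, z* = 1.282 (from standard normal table)

Sample size formula for z-interval: n = (z*σ/E)²

n = (1.282 × 45.7 / 3.2)²
  = (18.308563)²
  = 335.2035

Round up to the nearest whole number: n = 336

336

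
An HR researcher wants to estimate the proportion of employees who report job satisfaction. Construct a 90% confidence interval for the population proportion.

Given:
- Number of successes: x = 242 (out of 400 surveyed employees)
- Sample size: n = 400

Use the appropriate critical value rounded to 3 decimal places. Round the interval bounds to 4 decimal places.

Sample proportion: p̂ = 242/400 = 0.605000

Check conditions for normal approximation:
  np̂ = 242 ≥ 10 ✓
  n(1-p̂) = 158 ≥ 10 ✓

The sample is large enough, so use a z-interval (normal approximation) for the proportion.

For 90% confidence, z* = 1.645 (from standard normal table)

Standard error: SE = √(p̂(1-p̂)/n) = √(0.605000×0.395000/400) = 0.02444253

Margin of error: E = z* × SE = 1.645 × 0.02444253 = 0.040208

Z-interval: p̂ ± E = 0.605000 ± 0.040208 = (0.564792, 0.645208)

Rounded to 4 decimal places:

(0.5648, 0.6452)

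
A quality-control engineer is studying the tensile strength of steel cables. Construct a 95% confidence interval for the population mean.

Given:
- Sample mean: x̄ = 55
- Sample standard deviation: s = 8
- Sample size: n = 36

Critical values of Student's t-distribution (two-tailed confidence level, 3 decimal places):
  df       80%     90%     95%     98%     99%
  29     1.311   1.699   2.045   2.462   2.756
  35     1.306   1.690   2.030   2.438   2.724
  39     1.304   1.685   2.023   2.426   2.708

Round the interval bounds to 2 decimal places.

The population standard deviation σ is unknown (only the sample standard deviation s is given), so use a t-interval with df = n - 1 = 36 - 1 = 35.

For 95% confidence with df = 35, t* = 2.030 (from t-table)

Standard error: SE = s/√n = 8/√36 = 1.333333

Margin of error: E = t* × SE = 2.030 × 1.333333 = 2.7067

T-interval: x̄ ± E = 55 ± 2.7067 = (52.2933, 57.7067)

Rounded to 2 decimal places:

(52.29, 57.71)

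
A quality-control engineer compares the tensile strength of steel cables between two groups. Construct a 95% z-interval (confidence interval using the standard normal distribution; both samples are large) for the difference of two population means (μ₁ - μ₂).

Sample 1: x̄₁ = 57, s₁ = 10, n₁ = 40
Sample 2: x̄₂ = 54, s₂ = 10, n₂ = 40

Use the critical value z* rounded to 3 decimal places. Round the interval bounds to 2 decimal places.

Both samples are large (n₁ = 40 ≥ 30, n₂ = 40 ≥ 30), so a z-interval for the difference of means applies.

Point estimate: x̄₁ - x̄₂ = 57 - 54 = 3

Standard error: SE = √(s₁²/n₁ + s₂²/n₂)
= √(10²/40 + 10²/40)
= √(2.500000 + 2.500000)
= 2.236068

For 95% confidence, z* = 1.96 (from standard normal table)
Margin of error: E = z* × SE = 1.96 × 2.236068 = 4.3827

Z-interval: (x̄₁ - x̄₂) ± E = 3 ± 4.3827 = (-1.3827, 7.3827)

Rounded to 2 decimal places:

(-1.38, 7.38)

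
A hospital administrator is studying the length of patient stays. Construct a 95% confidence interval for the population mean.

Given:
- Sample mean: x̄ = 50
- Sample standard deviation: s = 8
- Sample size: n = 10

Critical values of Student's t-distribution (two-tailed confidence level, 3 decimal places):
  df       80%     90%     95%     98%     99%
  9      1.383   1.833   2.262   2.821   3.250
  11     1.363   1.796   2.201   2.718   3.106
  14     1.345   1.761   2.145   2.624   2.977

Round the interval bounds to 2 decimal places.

The population standard deviation σ is unknown (only the sample standard deviation s is given), so use a t-interval with df = n - 1 = 10 - 1 = 9.

For 95% confidence with df = 9, t* = 2.262 (from t-table)

Standard error: SE = s/√n = 8/√10 = 2.529822

Margin of error: E = t* × SE = 2.262 × 2.529822 = 5.7225

T-interval: x̄ ± E = 50 ± 5.7225 = (44.2775, 55.7225)

Rounded to 2 decimal places:

(44.28, 55.72)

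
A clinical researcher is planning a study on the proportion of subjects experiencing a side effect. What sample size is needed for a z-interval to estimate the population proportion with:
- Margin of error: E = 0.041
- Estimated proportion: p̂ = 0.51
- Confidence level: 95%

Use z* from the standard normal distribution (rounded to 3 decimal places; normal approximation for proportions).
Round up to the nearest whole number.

Using z* for proportion z-interval (normal approximation).

For 95% confidence, z* = 1.96 (from standard normal table)

Sample size formula for proportion z-interval: n = z*²p̂(1-p̂)/E²

n = 1.96² × 0.51 × 0.49 / 0.041²
  = 3.8416 × 0.2499 / 0.001681
  = 571.0981

Round up to the nearest whole number: n = 572

572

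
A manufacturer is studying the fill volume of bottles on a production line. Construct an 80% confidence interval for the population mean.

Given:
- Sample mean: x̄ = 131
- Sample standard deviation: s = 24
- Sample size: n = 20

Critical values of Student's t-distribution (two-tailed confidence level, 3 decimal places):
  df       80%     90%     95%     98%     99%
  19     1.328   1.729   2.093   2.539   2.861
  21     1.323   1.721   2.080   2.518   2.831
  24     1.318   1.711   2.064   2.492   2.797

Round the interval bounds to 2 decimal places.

The population standard deviation σ is unknown (only the sample standard deviation s is given), so use a t-interval with df = n - 1 = 20 - 1 = 19.

For 80% confidence with df = 19, t* = 1.328 (from t-table)

Standard error: SE = s/√n = 24/√20 = 5.366563

Margin of error: E = t* × SE = 1.328 × 5.366563 = 7.1268

T-interval: x̄ ± E = 131 ± 7.1268 = (123.8732, 138.1268)

Rounded to 2 decimal places:

(123.87, 138.13)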